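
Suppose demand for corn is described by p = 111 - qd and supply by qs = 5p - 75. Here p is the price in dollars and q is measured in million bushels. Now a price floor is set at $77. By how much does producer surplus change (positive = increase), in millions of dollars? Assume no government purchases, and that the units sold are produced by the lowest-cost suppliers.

Rearranging demand gives qd = 111 - p. Without the control the market clears where 111 - p = 5p - 75, i.e. p* = 31 and q* = 80.
Since 77 > 31, the floor is binding.
At p = 77: qd = 111 - 77 = 34 and qs = 5·77 - 75 = 310.
Producer surplus without the control is ½ · (31 - 15) · 80 = 640.
With the floor, 34 units are sold at 77. The supply price at q = 34 is 21.8, so PS = ½ · [(77 - 15) + (77 - 21.8)] · 34 = 1992.4.
Change in producer surplus = 1992.4 - 640 = 1352.4.

1352.4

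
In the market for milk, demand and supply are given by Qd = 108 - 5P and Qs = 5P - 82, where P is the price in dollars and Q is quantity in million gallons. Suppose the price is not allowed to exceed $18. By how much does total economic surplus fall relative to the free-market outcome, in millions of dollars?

5

Equilibrium: 108 - 5P = 5P - 82, so 190 = 10P and P* = 19, Q* = 13.
The ceiling of 18 is below the equilibrium price 19, so it binds.
At P = 18: Qd = 108 - 5·18 = 18 and Qs = 5·18 - 82 = 8.
Quantity traded falls to 8. At Q = 8 the demand price is (108 - 8)/5 = 20 and the supply price is (82 + 8)/5 = 18.
Deadweight loss = ½ · (20 - 18) · (13 - 8) = ½ · 2 · 5 = 5.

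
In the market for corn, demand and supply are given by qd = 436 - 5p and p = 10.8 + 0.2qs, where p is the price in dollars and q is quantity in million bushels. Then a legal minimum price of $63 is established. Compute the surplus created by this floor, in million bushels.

Rearranging supply gives qs = 5p - 54. In a free market, 436 - 5p = 5p - 54 gives the equilibrium p* = 49, q* = 191.
The floor of 63 is above the equilibrium price 49, so it binds.
At p = 63: qd = 436 - 5·63 = 121 and qs = 5·63 - 54 = 261.
Surplus = qs - qd = 261 - 121 = 140.

140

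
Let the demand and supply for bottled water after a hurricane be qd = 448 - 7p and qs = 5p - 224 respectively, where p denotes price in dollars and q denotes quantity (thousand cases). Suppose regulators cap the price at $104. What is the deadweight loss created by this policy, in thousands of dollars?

0

Setting quantity demanded equal to quantity supplied, 448 - 7p = 5p - 224, gives p* = 56 and q* = 56.
The ceiling of 104 is above the equilibrium price 56, so it is not binding; the market clears at p* = 56, q* = 56.
Since the control does not bind, no trades are prevented and deadweight loss is zero.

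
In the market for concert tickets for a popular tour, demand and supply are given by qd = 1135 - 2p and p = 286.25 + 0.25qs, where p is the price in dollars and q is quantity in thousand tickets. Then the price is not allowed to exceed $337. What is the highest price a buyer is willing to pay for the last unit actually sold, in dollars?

466

Rearranging supply gives qs = 4p - 1145. Equilibrium: 1135 - 2p = 4p - 1145, so 2280 = 6p and p* = 380, q* = 375.
Because the ceiling (337) lies below the market-clearing price, it is binding.
At p = 337: qd = 1135 - 2·337 = 461 and qs = 4·337 - 1145 = 203.
Only 203 units reach the market. On the demand curve, the marginal buyer's willingness to pay at q = 203 is (1135 - 203)/2 = 466.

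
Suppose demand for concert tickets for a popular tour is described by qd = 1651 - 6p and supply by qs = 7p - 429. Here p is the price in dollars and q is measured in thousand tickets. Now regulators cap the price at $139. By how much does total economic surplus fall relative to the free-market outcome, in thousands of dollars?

Without the control the market clears where 1651 - 6p = 7p - 429, i.e. p* = 160 and q* = 691.
Since 139 < 160, the ceiling is binding.
At p = 139: qd = 1651 - 6·139 = 817 and qs = 7·139 - 429 = 544.
Quantity traded falls to 544. At q = 544 the demand price is (1651 - 544)/6 = 184.5 and the supply price is (429 + 544)/7 = 139.
Deadweight loss = ½ · (184.5 - 139) · (691 - 544) = ½ · 45.5 · 147 = 3344.25.

3344.25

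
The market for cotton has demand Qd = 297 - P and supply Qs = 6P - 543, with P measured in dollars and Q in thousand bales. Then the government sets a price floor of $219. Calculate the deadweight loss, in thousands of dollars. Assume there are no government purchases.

5717.25

Setting quantity demanded equal to quantity supplied, 297 - P = 6P - 543, gives P* = 120 and Q* = 177.
Because the floor (219) lies above the market-clearing price, it is binding.
At P = 219: Qd = 297 - 219 = 78 and Qs = 6·219 - 543 = 771.
Quantity traded falls to 78. At Q = 78 the demand price is 297 - 78 = 219 and the supply price is (543 + 78)/6 = 103.5.
Deadweight loss = ½ · (219 - 103.5) · (177 - 78) = ½ · 115.5 · 99 = 5717.25.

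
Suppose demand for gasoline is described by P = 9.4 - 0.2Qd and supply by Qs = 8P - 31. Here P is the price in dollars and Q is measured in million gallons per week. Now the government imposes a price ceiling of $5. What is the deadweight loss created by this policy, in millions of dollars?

10.4

Rearranging demand gives Qd = 47 - 5P. In a free market, 47 - 5P = 8P - 31 gives the equilibrium P* = 6, Q* = 17.
Because the ceiling (5) lies below the market-clearing price, it is binding.
At P = 5: Qd = 47 - 5·5 = 22 and Qs = 8·5 - 31 = 9.
Quantity traded falls to 9. At Q = 9 the demand price is (47 - 9)/5 = 7.6 and the supply price is (31 + 9)/8 = 5.
Deadweight loss = ½ · (7.6 - 5) · (17 - 9) = ½ · 2.6 · 8 = 10.4.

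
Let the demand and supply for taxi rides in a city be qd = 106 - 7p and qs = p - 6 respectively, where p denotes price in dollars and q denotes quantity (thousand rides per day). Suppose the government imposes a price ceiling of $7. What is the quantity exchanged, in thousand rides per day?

Without the control the market clears where 106 - 7p = p - 6, i.e. p* = 14 and q* = 8.
Because the ceiling (7) lies below the market-clearing price, it is binding.
At p = 7: qd = 106 - 7·7 = 57 and qs = 7 - 6 = 1.
The quantity actually transacted is the short side, supply: 1.

1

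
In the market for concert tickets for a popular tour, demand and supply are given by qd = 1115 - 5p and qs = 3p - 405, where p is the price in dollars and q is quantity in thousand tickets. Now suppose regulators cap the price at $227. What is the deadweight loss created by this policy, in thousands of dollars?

0

In a free market, 1115 - 5p = 3p - 405 gives the equilibrium p* = 190, q* = 165.
The ceiling of 227 is above the equilibrium price 190, so it is not binding; the market clears at p* = 190, q* = 165.
Since the control does not bind, no trades are prevented and deadweight loss is zero.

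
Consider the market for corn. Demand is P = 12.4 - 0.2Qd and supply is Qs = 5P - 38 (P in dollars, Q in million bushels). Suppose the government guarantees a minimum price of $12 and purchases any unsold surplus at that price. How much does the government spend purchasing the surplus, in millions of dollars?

240

Rearranging demand gives Qd = 62 - 5P. Without the control the market clears where 62 - 5P = 5P - 38, i.e. P* = 10 and Q* = 12.
Since 12 > 10, the floor is binding.
At P = 12: Qd = 62 - 5·12 = 2 and Qs = 5·12 - 38 = 22.
Surplus = Qs - Qd = 20.
Government expenditure = surplus × support price = 20 × 12 = 240.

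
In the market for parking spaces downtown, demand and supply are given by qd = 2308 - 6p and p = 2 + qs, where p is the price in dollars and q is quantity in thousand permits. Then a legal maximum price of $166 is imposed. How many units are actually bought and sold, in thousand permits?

Rearranging supply gives qs = p - 2. Equilibrium: 2308 - 6p = p - 2, so 2310 = 7p and p* = 330, q* = 328.
Since 166 < 330, the ceiling is binding.
At p = 166: qd = 2308 - 6·166 = 1312 and qs = 166 - 2 = 164.
The quantity actually transacted is the short side, supply: 164.

164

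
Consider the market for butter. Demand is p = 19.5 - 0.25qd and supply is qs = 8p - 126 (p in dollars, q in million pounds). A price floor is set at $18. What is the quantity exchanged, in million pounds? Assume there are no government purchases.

6

Rearranging demand gives qd = 78 - 4p. Setting quantity demanded equal to quantity supplied, 78 - 4p = 8p - 126, gives p* = 17 and q* = 10.
Because the floor (18) lies above the market-clearing price, it is binding.
At p = 18: qd = 78 - 4·18 = 6 and qs = 8·18 - 126 = 18.
The quantity actually transacted is the short side, demand: 6.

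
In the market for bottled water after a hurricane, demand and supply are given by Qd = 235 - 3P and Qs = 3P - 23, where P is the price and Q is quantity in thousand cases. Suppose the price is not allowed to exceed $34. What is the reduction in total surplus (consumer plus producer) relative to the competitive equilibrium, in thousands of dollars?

Setting quantity demanded equal to quantity supplied, 235 - 3P = 3P - 23, gives P* = 43 and Q* = 106.
Because the ceiling (34) lies below the market-clearing price, it is binding.
At P = 34: Qd = 235 - 3·34 = 133 and Qs = 3·34 - 23 = 79.
Quantity traded falls to 79. At Q = 79 the demand price is (235 - 79)/3 = 52 and the supply price is (23 + 79)/3 = 34.
Deadweight loss = ½ · (52 - 34) · (106 - 79) = ½ · 18 · 27 = 243.

243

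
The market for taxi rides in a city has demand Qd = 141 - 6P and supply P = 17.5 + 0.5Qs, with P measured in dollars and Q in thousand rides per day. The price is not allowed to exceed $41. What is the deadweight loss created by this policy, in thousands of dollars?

0

Rearranging supply gives Qs = 2P - 35. In a free market, 141 - 6P = 2P - 35 gives the equilibrium P* = 22, Q* = 9.
The ceiling of 41 is above the equilibrium price 22, so it is not binding; the market clears at P* = 22, Q* = 9.
Since the control does not bind, no trades are prevented and deadweight loss is zero.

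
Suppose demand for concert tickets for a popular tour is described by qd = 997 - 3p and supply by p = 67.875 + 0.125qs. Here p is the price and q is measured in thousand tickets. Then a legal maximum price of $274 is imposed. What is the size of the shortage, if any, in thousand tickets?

Rearranging supply gives qs = 8p - 543. In a free market, 997 - 3p = 8p - 543 gives the equilibrium p* = 140, q* = 577.
The ceiling of 274 is above the equilibrium price 140, so it is not binding; the market clears at p* = 140, q* = 577.
Since the control does not bind, there is no shortage.

0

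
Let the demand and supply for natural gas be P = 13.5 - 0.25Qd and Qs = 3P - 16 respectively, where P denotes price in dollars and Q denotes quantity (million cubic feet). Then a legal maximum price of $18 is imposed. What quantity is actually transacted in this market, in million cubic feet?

14

Rearranging demand gives Qd = 54 - 4P. Without the control the market clears where 54 - 4P = 3P - 16, i.e. P* = 10 and Q* = 14.
Since 18 is above P* = 10, the ceiling does not bind and the free-market outcome prevails.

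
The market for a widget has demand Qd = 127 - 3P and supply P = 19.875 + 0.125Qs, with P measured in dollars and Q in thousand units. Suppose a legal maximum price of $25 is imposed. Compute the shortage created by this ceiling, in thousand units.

Rearranging supply gives Qs = 8P - 159. Without the control the market clears where 127 - 3P = 8P - 159, i.e. P* = 26 and Q* = 49.
The ceiling of 25 is below the equilibrium price 26, so it binds.
At P = 25: Qd = 127 - 3·25 = 52 and Qs = 8·25 - 159 = 41.
Shortage = Qd - Qs = 52 - 41 = 11.

11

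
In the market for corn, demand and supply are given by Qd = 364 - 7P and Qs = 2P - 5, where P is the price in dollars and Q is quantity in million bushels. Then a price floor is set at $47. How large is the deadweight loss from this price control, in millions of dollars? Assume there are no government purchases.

567

Setting quantity demanded equal to quantity supplied, 364 - 7P = 2P - 5, gives P* = 41 and Q* = 77.
Because the floor (47) lies above the market-clearing price, it is binding.
At P = 47: Qd = 364 - 7·47 = 35 and Qs = 2·47 - 5 = 89.
Quantity traded falls to 35. At Q = 35 the demand price is (364 - 35)/7 = 47 and the supply price is (5 + 35)/2 = 20.
Deadweight loss = ½ · (47 - 20) · (77 - 35) = ½ · 27 · 42 = 567.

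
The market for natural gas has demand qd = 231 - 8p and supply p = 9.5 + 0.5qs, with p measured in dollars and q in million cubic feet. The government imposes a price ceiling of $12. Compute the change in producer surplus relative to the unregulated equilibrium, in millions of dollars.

-234

Rearranging supply gives qs = 2p - 19. Setting quantity demanded equal to quantity supplied, 231 - 8p = 2p - 19, gives p* = 25 and q* = 31.
The ceiling of 12 is below the equilibrium price 25, so it binds.
At p = 12: qd = 231 - 8·12 = 135 and qs = 2·12 - 19 = 5.
Producer surplus without the control is ½ · (25 - 9.5) · 31 = 240.25.
With the ceiling, producers sell 5 units at 12, so PS = ½ · (12 - 9.5) · 5 = 6.25.
Change in producer surplus = 6.25 - 240.25 = -234.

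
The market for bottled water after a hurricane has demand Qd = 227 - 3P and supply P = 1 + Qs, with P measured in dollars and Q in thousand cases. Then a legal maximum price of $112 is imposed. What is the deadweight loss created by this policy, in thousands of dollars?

Rearranging supply gives Qs = P - 1. Equilibrium: 227 - 3P = P - 1, so 228 = 4P and P* = 57, Q* = 56.
The ceiling of 112 is above the equilibrium price 57, so it is not binding; the market clears at P* = 57, Q* = 56.
Since the control does not bind, no trades are prevented and deadweight loss is zero.

0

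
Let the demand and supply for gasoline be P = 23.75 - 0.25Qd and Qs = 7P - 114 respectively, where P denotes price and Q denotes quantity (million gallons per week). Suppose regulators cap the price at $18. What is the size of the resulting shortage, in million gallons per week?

Rearranging demand gives Qd = 95 - 4P. In a free market, 95 - 4P = 7P - 114 gives the equilibrium P* = 19, Q* = 19.
Since 18 < 19, the ceiling is binding.
At P = 18: Qd = 95 - 4·18 = 23 and Qs = 7·18 - 114 = 12.
Shortage = Qd - Qs = 23 - 12 = 11.

11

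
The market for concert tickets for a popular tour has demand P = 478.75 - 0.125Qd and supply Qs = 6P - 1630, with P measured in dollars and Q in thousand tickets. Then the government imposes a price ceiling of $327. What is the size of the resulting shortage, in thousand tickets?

Rearranging demand gives Qd = 3830 - 8P. Setting quantity demanded equal to quantity supplied, 3830 - 8P = 6P - 1630, gives P* = 390 and Q* = 710.
Because the ceiling (327) lies below the market-clearing price, it is binding.
At P = 327: Qd = 3830 - 8·327 = 1214 and Qs = 6·327 - 1630 = 332.
Shortage = Qd - Qs = 1214 - 332 = 882.

882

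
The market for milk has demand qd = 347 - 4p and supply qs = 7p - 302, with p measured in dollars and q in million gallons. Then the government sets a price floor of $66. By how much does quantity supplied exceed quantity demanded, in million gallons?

77

Setting quantity demanded equal to quantity supplied, 347 - 4p = 7p - 302, gives p* = 59 and q* = 111.
Since 66 > 59, the floor is binding.
At p = 66: qd = 347 - 4·66 = 83 and qs = 7·66 - 302 = 160.
Surplus = qs - qd = 160 - 83 = 77.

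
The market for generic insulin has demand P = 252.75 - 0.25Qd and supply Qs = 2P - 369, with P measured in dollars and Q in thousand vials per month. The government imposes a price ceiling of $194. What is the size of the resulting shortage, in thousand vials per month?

Rearranging demand gives Qd = 1011 - 4P. In a free market, 1011 - 4P = 2P - 369 gives the equilibrium P* = 230, Q* = 91.
Because the ceiling (194) lies below the market-clearing price, it is binding.
At P = 194: Qd = 1011 - 4·194 = 235 and Qs = 2·194 - 369 = 19.
Shortage = Qd - Qs = 235 - 19 = 216.

216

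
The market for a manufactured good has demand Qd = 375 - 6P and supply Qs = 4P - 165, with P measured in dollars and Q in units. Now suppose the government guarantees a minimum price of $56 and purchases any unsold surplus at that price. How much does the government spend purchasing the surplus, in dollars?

In a free market, 375 - 6P = 4P - 165 gives the equilibrium P* = 54, Q* = 51.
Since 56 > 54, the floor is binding.
At P = 56: Qd = 375 - 6·56 = 39 and Qs = 4·56 - 165 = 59.
Surplus = Qs - Qd = 20.
Government expenditure = surplus × support price = 20 × 56 = 1120.

1120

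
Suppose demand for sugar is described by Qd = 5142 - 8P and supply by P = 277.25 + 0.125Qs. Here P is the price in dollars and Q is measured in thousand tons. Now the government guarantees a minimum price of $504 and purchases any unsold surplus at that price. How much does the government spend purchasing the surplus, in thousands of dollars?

354816

Rearranging supply gives Qs = 8P - 2218. In a free market, 5142 - 8P = 8P - 2218 gives the equilibrium P* = 460, Q* = 1462.
Since 504 > 460, the floor is binding.
At P = 504: Qd = 5142 - 8·504 = 1110 and Qs = 8·504 - 2218 = 1814.
Surplus = Qs - Qd = 704.
Government expenditure = surplus × support price = 704 × 504 = 354816.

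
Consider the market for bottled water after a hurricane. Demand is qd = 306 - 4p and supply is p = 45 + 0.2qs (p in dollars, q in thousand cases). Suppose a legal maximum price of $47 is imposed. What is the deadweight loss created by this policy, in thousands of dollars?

810

Rearranging supply gives qs = 5p - 225. Setting quantity demanded equal to quantity supplied, 306 - 4p = 5p - 225, gives p* = 59 and q* = 70.
Since 47 < 59, the ceiling is binding.
At p = 47: qd = 306 - 4·47 = 118 and qs = 5·47 - 225 = 10.
Quantity traded falls to 10. At q = 10 the demand price is (306 - 10)/4 = 74 and the supply price is (225 + 10)/5 = 47.
Deadweight loss = ½ · (74 - 47) · (70 - 10) = ½ · 27 · 60 = 810.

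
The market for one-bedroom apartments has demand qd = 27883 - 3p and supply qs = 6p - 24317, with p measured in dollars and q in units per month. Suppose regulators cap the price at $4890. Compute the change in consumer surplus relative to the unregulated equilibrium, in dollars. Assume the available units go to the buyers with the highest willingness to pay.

-397670

Without the control the market clears where 27883 - 3p = 6p - 24317, i.e. p* = 5800 and q* = 10483.
Since 4890 < 5800, the ceiling is binding.
At p = 4890: qd = 27883 - 3·4890 = 13213 and qs = 6·4890 - 24317 = 5023.
Consumer surplus without the control is ½ · (27883/3 - 5800) · 10483 = 109893289/6.
With the ceiling, 5023 units are sold at 4890 (assume they go to the highest-value buyers). The demand price at q = 5023 is 7620, so CS = ½ · [(27883/3 - 4890) + (7620 - 4890)] · 5023 = 107507269/6.
Change in consumer surplus = 107507269/6 - 109893289/6 = -397670.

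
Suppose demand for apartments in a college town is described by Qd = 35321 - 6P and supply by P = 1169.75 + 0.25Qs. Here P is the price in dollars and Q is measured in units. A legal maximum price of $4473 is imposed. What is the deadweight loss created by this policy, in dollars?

0

Rearranging supply gives Qs = 4P - 4679. Equilibrium: 35321 - 6P = 4P - 4679, so 40000 = 10P and P* = 4000, Q* = 11321.
Since 4473 is above P* = 4000, the ceiling does not bind and the free-market outcome prevails.
Since the control does not bind, no trades are prevented and deadweight loss is zero.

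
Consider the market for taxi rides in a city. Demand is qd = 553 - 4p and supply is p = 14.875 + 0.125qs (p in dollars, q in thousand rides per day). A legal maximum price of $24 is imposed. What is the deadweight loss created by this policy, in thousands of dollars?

Rearranging supply gives qs = 8p - 119. Equilibrium: 553 - 4p = 8p - 119, so 672 = 12p and p* = 56, q* = 329.
The ceiling of 24 is below the equilibrium price 56, so it binds.
At p = 24: qd = 553 - 4·24 = 457 and qs = 8·24 - 119 = 73.
Quantity traded falls to 73. At q = 73 the demand price is (553 - 73)/4 = 120 and the supply price is (119 + 73)/8 = 24.
Deadweight loss = ½ · (120 - 24) · (329 - 73) = ½ · 96 · 256 = 12288.

12288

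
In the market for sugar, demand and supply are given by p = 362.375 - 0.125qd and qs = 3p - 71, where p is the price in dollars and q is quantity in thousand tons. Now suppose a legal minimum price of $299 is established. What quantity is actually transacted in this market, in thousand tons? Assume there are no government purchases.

Rearranging demand gives qd = 2899 - 8p. In a free market, 2899 - 8p = 3p - 71 gives the equilibrium p* = 270, q* = 739.
Because the floor (299) lies above the market-clearing price, it is binding.
At p = 299: qd = 2899 - 8·299 = 507 and qs = 3·299 - 71 = 826.
The quantity actually transacted is the short side, demand: 507.

507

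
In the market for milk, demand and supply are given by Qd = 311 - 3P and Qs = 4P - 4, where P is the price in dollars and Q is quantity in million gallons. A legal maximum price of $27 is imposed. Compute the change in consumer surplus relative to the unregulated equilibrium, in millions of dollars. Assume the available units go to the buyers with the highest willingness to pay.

1008

Equilibrium: 311 - 3P = 4P - 4, so 315 = 7P and P* = 45, Q* = 176.
Because the ceiling (27) lies below the market-clearing price, it is binding.
At P = 27: Qd = 311 - 3·27 = 230 and Qs = 4·27 - 4 = 104.
Consumer surplus without the control is ½ · (311/3 - 45) · 176 = 15488/3.
With the ceiling, 104 units are sold at 27 (assume they go to the highest-value buyers). The demand price at Q = 104 is 69, so CS = ½ · [(311/3 - 27) + (69 - 27)] · 104 = 18512/3.
Change in consumer surplus = 18512/3 - 15488/3 = 1008.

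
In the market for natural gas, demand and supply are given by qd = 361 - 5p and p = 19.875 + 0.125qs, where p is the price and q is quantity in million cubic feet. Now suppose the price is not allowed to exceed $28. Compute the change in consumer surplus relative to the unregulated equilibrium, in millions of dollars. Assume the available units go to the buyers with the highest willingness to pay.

Rearranging supply gives qs = 8p - 159. Without the control the market clears where 361 - 5p = 8p - 159, i.e. p* = 40 and q* = 161.
The ceiling of 28 is below the equilibrium price 40, so it binds.
At p = 28: qd = 361 - 5·28 = 221 and qs = 8·28 - 159 = 65.
Consumer surplus without the control is ½ · (72.2 - 40) · 161 = 2592.1.
With the ceiling, 65 units are sold at 28 (assume they go to the highest-value buyers). The demand price at q = 65 is 59.2, so CS = ½ · [(72.2 - 28) + (59.2 - 28)] · 65 = 2450.5.
Change in consumer surplus = 2450.5 - 2592.1 = -141.6.

-141.6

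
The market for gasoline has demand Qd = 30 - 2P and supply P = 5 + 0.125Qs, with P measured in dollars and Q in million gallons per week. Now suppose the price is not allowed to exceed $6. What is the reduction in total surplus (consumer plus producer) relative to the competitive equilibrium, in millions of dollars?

Rearranging supply gives Qs = 8P - 40. In a free market, 30 - 2P = 8P - 40 gives the equilibrium P* = 7, Q* = 16.
The ceiling of 6 is below the equilibrium price 7, so it binds.
At P = 6: Qd = 30 - 2·6 = 18 and Qs = 8·6 - 40 = 8.
Quantity traded falls to 8. At Q = 8 the demand price is (30 - 8)/2 = 11 and the supply price is (40 + 8)/8 = 6.
Deadweight loss = ½ · (11 - 6) · (16 - 8) = ½ · 5 · 8 = 20.

20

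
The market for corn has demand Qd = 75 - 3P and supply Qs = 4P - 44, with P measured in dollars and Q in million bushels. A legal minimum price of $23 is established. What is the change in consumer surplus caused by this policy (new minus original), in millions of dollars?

Equilibrium: 75 - 3P = 4P - 44, so 119 = 7P and P* = 17, Q* = 24.
Because the floor (23) lies above the market-clearing price, it is binding.
At P = 23: Qd = 75 - 3·23 = 6 and Qs = 4·23 - 44 = 48.
Consumer surplus without the control is ½ · (25 - 17) · 24 = 96.
With the floor, consumers buy 6 units at 23, so CS = ½ · (25 - 23) · 6 = 6.
Change in consumer surplus = 6 - 96 = -90.

-90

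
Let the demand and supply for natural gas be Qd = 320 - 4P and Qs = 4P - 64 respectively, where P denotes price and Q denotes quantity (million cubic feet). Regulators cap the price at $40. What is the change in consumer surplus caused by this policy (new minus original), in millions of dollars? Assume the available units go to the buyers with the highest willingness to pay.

Without the control the market clears where 320 - 4P = 4P - 64, i.e. P* = 48 and Q* = 128.
Since 40 < 48, the ceiling is binding.
At P = 40: Qd = 320 - 4·40 = 160 and Qs = 4·40 - 64 = 96.
Consumer surplus without the control is ½ · (80 - 48) · 128 = 2048.
With the ceiling, 96 units are sold at 40 (assume they go to the highest-value buyers). The demand price at Q = 96 is 56, so CS = ½ · [(80 - 40) + (56 - 40)] · 96 = 2688.
Change in consumer surplus = 2688 - 2048 = 640.

640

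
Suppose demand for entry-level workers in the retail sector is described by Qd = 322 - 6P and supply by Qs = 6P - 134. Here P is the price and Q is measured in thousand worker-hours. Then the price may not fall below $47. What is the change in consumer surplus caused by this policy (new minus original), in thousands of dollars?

Setting quantity demanded equal to quantity supplied, 322 - 6P = 6P - 134, gives P* = 38 and Q* = 94.
The floor of 47 is above the equilibrium price 38, so it binds.
At P = 47: Qd = 322 - 6·47 = 40 and Qs = 6·47 - 134 = 148.
Consumer surplus without the control is ½ · (161/3 - 38) · 94 = 2209/3.
With the floor, consumers buy 40 units at 47, so CS = ½ · (161/3 - 47) · 40 = 400/3.
Change in consumer surplus = 400/3 - 2209/3 = -603.

-603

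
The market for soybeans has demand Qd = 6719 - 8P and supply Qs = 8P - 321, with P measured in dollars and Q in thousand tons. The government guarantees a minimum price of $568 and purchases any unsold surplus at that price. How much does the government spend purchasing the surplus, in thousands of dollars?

1163264

Equilibrium: 6719 - 8P = 8P - 321, so 7040 = 16P and P* = 440, Q* = 3199.
Because the floor (568) lies above the market-clearing price, it is binding.
At P = 568: Qd = 6719 - 8·568 = 2175 and Qs = 8·568 - 321 = 4223.
Surplus = Qs - Qd = 2048.
Government expenditure = surplus × support price = 2048 × 568 = 1163264.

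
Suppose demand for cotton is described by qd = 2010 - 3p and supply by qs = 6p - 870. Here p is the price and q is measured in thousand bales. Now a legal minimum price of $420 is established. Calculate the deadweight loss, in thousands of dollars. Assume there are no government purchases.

22500

Equilibrium: 2010 - 3p = 6p - 870, so 2880 = 9p and p* = 320, q* = 1050.
Because the floor (420) lies above the market-clearing price, it is binding.
At p = 420: qd = 2010 - 3·420 = 750 and qs = 6·420 - 870 = 1650.
Quantity traded falls to 750. At q = 750 the demand price is (2010 - 750)/3 = 420 and the supply price is (870 + 750)/6 = 270.
Deadweight loss = ½ · (420 - 270) · (1050 - 750) = ½ · 150 · 300 = 22500.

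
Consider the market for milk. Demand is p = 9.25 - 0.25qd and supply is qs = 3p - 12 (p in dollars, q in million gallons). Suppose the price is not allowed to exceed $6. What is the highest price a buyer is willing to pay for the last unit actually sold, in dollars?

Rearranging demand gives qd = 37 - 4p. In a free market, 37 - 4p = 3p - 12 gives the equilibrium p* = 7, q* = 9.
The ceiling of 6 is below the equilibrium price 7, so it binds.
At p = 6: qd = 37 - 4·6 = 13 and qs = 3·6 - 12 = 6.
Only 6 units reach the market. On the demand curve, the marginal buyer's willingness to pay at q = 6 is (37 - 6)/4 = 7.75.

7.75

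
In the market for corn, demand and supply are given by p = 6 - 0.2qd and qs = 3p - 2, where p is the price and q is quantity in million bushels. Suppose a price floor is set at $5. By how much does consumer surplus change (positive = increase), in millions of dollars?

-7.5

Rearranging demand gives qd = 30 - 5p. Equilibrium: 30 - 5p = 3p - 2, so 32 = 8p and p* = 4, q* = 10.
Since 5 > 4, the floor is binding.
At p = 5: qd = 30 - 5·5 = 5 and qs = 3·5 - 2 = 13.
Consumer surplus without the control is ½ · (6 - 4) · 10 = 10.
With the floor, consumers buy 5 units at 5, so CS = ½ · (6 - 5) · 5 = 2.5.
Change in consumer surplus = 2.5 - 10 = -7.5.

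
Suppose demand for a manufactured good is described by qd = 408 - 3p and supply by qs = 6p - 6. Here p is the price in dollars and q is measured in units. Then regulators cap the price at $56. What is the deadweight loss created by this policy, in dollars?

Without the control the market clears where 408 - 3p = 6p - 6, i.e. p* = 46 and q* = 270.
The ceiling of 56 is above the equilibrium price 46, so it is not binding; the market clears at p* = 46, q* = 270.
Since the control does not bind, no trades are prevented and deadweight loss is zero.

0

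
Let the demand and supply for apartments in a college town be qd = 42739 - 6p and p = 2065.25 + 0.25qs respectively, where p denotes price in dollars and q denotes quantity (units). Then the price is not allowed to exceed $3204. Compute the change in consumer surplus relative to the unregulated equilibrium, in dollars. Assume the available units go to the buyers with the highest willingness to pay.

3843192

Rearranging supply gives qs = 4p - 8261. In a free market, 42739 - 6p = 4p - 8261 gives the equilibrium p* = 5100, q* = 12139.
The ceiling of 3204 is below the equilibrium price 5100, so it binds.
At p = 3204: qd = 42739 - 6·3204 = 23515 and qs = 4·3204 - 8261 = 4555.
Consumer surplus without the control is ½ · (42739/6 - 5100) · 12139 = 147355321/12.
With the ceiling, 4555 units are sold at 3204 (assume they go to the highest-value buyers). The demand price at q = 4555 is 6364, so CS = ½ · [(42739/6 - 3204) + (6364 - 3204)] · 4555 = 193473625/12.
Change in consumer surplus = 193473625/12 - 147355321/12 = 3843192.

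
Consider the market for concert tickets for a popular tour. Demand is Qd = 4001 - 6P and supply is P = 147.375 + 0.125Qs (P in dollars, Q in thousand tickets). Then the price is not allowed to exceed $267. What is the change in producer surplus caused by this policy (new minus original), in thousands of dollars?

Rearranging supply gives Qs = 8P - 1179. Setting quantity demanded equal to quantity supplied, 4001 - 6P = 8P - 1179, gives P* = 370 and Q* = 1781.
Because the ceiling (267) lies below the market-clearing price, it is binding.
At P = 267: Qd = 4001 - 6·267 = 2399 and Qs = 8·267 - 1179 = 957.
Producer surplus without the control is ½ · (370 - 147.375) · 1781 = 198247.5625.
With the ceiling, producers sell 957 units at 267, so PS = ½ · (267 - 147.375) · 957 = 57240.5625.
Change in producer surplus = 57240.5625 - 198247.5625 = -141007.

-141007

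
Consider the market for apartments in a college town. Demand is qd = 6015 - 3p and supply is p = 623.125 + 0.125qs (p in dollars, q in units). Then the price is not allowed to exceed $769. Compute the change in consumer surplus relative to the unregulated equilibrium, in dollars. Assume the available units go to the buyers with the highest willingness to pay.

-299607

Rearranging supply gives qs = 8p - 4985. In a free market, 6015 - 3p = 8p - 4985 gives the equilibrium p* = 1000, q* = 3015.
Because the ceiling (769) lies below the market-clearing price, it is binding.
At p = 769: qd = 6015 - 3·769 = 3708 and qs = 8·769 - 4985 = 1167.
Consumer surplus without the control is ½ · (2005 - 1000) · 3015 = 1515037.5.
With the ceiling, 1167 units are sold at 769 (assume they go to the highest-value buyers). The demand price at q = 1167 is 1616, so CS = ½ · [(2005 - 769) + (1616 - 769)] · 1167 = 1215430.5.
Change in consumer surplus = 1215430.5 - 1515037.5 = -299607.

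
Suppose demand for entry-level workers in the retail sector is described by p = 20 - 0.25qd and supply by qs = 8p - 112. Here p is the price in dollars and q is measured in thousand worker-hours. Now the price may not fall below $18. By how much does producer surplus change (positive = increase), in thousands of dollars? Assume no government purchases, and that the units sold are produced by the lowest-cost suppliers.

Rearranging demand gives qd = 80 - 4p. Without the control the market clears where 80 - 4p = 8p - 112, i.e. p* = 16 and q* = 16.
Because the floor (18) lies above the market-clearing price, it is binding.
At p = 18: qd = 80 - 4·18 = 8 and qs = 8·18 - 112 = 32.
Producer surplus without the control is ½ · (16 - 14) · 16 = 16.
With the floor, 8 units are sold at 18. The supply price at q = 8 is 15, so PS = ½ · [(18 - 14) + (18 - 15)] · 8 = 28.
Change in producer surplus = 28 - 16 = 12.

12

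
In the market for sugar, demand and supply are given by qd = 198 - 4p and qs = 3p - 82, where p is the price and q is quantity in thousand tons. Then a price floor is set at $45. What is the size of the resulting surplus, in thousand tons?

Setting quantity demanded equal to quantity supplied, 198 - 4p = 3p - 82, gives p* = 40 and q* = 38.
The floor of 45 is above the equilibrium price 40, so it binds.
At p = 45: qd = 198 - 4·45 = 18 and qs = 3·45 - 82 = 53.
Surplus = qs - qd = 53 - 18 = 35.

35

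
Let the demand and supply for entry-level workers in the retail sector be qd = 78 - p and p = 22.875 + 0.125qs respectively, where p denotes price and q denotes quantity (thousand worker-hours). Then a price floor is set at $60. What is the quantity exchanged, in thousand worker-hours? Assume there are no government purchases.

18

Rearranging supply gives qs = 8p - 183. In a free market, 78 - p = 8p - 183 gives the equilibrium p* = 29, q* = 49.
The floor of 60 is above the equilibrium price 29, so it binds.
At p = 60: qd = 78 - 60 = 18 and qs = 8·60 - 183 = 297.
The quantity actually transacted is the short side, demand: 18.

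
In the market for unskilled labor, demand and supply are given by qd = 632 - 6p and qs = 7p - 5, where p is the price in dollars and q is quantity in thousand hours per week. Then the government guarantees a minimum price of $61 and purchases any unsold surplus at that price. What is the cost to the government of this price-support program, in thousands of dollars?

Equilibrium: 632 - 6p = 7p - 5, so 637 = 13p and p* = 49, q* = 338.
Since 61 > 49, the floor is binding.
At p = 61: qd = 632 - 6·61 = 266 and qs = 7·61 - 5 = 422.
Surplus = qs - qd = 156.
Government expenditure = surplus × support price = 156 × 61 = 9516.

9516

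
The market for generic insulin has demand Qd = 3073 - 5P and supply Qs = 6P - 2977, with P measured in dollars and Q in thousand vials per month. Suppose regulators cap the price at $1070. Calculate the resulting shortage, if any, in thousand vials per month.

Equilibrium: 3073 - 5P = 6P - 2977, so 6050 = 11P and P* = 550, Q* = 323.
Since 1070 is above P* = 550, the ceiling does not bind and the free-market outcome prevails.
Since the control does not bind, there is no shortage.

0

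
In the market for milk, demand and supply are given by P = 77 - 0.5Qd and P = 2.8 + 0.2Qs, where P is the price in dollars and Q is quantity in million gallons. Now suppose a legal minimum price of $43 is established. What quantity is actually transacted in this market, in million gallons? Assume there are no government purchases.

68

Rearranging demand gives Qd = 154 - 2P; rearranging supply gives Qs = 5P - 14. Equilibrium: 154 - 2P = 5P - 14, so 168 = 7P and P* = 24, Q* = 106.
Since 43 > 24, the floor is binding.
At P = 43: Qd = 154 - 2·43 = 68 and Qs = 5·43 - 14 = 201.
The quantity actually transacted is the short side, demand: 68.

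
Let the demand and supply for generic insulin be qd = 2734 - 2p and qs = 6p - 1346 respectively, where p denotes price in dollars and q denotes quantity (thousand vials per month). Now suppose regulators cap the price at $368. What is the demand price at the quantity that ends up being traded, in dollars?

In a free market, 2734 - 2p = 6p - 1346 gives the equilibrium p* = 510, q* = 1714.
Because the ceiling (368) lies below the market-clearing price, it is binding.
At p = 368: qd = 2734 - 2·368 = 1998 and qs = 6·368 - 1346 = 862.
Only 862 units reach the market. On the demand curve, the marginal buyer's willingness to pay at q = 862 is (2734 - 862)/2 = 936.

936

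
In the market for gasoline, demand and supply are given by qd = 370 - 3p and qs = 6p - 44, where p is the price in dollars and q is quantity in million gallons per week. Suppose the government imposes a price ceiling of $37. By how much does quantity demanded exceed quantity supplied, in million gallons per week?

81

Equilibrium: 370 - 3p = 6p - 44, so 414 = 9p and p* = 46, q* = 232.
Since 37 < 46, the ceiling is binding.
At p = 37: qd = 370 - 3·37 = 259 and qs = 6·37 - 44 = 178.
Shortage = qd - qs = 259 - 178 = 81.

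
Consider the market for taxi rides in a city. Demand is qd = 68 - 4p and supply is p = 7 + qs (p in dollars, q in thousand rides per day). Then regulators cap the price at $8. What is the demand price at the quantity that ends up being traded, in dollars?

Rearranging supply gives qs = p - 7. In a free market, 68 - 4p = p - 7 gives the equilibrium p* = 15, q* = 8.
Since 8 < 15, the ceiling is binding.
At p = 8: qd = 68 - 4·8 = 36 and qs = 8 - 7 = 1.
Only 1 units reach the market. On the demand curve, the marginal buyer's willingness to pay at q = 1 is (68 - 1)/4 = 16.75.

16.75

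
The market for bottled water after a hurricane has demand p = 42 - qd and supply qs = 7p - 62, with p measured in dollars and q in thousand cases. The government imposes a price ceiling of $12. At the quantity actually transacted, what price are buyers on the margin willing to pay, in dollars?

20

Rearranging demand gives qd = 42 - p. Setting quantity demanded equal to quantity supplied, 42 - p = 7p - 62, gives p* = 13 and q* = 29.
Since 12 < 13, the ceiling is binding.
At p = 12: qd = 42 - 12 = 30 and qs = 7·12 - 62 = 22.
Only 22 units reach the market. On the demand curve, the marginal buyer's willingness to pay at q = 22 is (42 - 22) = 20.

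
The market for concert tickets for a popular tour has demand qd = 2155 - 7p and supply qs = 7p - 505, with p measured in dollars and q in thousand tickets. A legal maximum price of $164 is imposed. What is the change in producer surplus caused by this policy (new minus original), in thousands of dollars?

Without the control the market clears where 2155 - 7p = 7p - 505, i.e. p* = 190 and q* = 825.
The ceiling of 164 is below the equilibrium price 190, so it binds.
At p = 164: qd = 2155 - 7·164 = 1007 and qs = 7·164 - 505 = 643.
Producer surplus without the control is ½ · (190 - 505/7) · 825 = 680625/14.
With the ceiling, producers sell 643 units at 164, so PS = ½ · (164 - 505/7) · 643 = 413449/14.
Change in producer surplus = 413449/14 - 680625/14 = -19084.

-19084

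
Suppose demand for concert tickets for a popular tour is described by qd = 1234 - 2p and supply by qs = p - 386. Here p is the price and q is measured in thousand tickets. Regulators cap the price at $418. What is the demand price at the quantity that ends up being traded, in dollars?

601

In a free market, 1234 - 2p = p - 386 gives the equilibrium p* = 540, q* = 154.
Since 418 < 540, the ceiling is binding.
At p = 418: qd = 1234 - 2·418 = 398 and qs = 418 - 386 = 32.
Only 32 units reach the market. On the demand curve, the marginal buyer's willingness to pay at q = 32 is (1234 - 32)/2 = 601.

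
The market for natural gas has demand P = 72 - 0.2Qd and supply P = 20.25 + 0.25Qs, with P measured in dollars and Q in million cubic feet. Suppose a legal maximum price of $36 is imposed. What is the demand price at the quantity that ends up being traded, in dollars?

Rearranging demand gives Qd = 360 - 5P; rearranging supply gives Qs = 4P - 81. Equilibrium: 360 - 5P = 4P - 81, so 441 = 9P and P* = 49, Q* = 115.
Since 36 < 49, the ceiling is binding.
At P = 36: Qd = 360 - 5·36 = 180 and Qs = 4·36 - 81 = 63.
Only 63 units reach the market. On the demand curve, the marginal buyer's willingness to pay at Q = 63 is (360 - 63)/5 = 59.4.

59.4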